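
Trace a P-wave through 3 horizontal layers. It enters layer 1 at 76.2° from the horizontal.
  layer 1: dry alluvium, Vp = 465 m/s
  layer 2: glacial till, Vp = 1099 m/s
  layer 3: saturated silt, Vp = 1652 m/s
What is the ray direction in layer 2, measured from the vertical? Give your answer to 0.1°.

34.3°

From the normal: θ₁ = 90° − 76.2° = 13.8°.
Ray parameter p = sin 13.8° / 465 = 5.1298e-04 s/m.
sin θ_2 = p·V_2 = 5.1298e-04 × 1099 = 0.5638.
θ_2 = 34.32° from the vertical.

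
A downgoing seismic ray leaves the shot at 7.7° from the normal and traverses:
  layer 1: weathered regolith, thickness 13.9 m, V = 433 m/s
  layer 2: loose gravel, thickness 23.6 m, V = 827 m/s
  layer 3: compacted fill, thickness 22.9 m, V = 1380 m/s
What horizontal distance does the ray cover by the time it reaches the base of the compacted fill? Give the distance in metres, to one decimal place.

Ray parameter p = sin 7.7° / 433 m/s = 3.0944e-04 s/m.
Layer 1: θ = 7.70°; offset = 13.9·tan 7.70° = 1.879 m.
Layer 2: sin θ = p·827 = 0.2559 → θ = 14.83°; offset = 23.6·tan 14.83° = 6.247 m.
Layer 3: sin θ = p·1380 = 0.4270 → θ = 25.28°; offset = 22.9·tan 25.28° = 10.814 m.
Total horizontal offset = 18.941 m.

18.9 m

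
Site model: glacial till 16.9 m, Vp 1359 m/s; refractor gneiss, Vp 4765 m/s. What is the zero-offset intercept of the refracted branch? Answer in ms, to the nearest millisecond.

24 ms

θ_c = arcsin(V₁/V₂) = arcsin(1359/4765) = 16.57°; cos θ_c = 0.9585.
tᵢ = 2h·cos θ_c / V₁ = 2·16.9·0.9585 / 1359 = 0.02384 s.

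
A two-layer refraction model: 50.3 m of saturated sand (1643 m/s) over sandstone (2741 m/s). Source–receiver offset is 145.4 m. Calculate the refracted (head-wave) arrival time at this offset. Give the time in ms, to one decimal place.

θ_c = arcsin(V₁/V₂) = arcsin(1643/2741) = 36.83°, cos θ_c = 0.8004.
Intercept time tᵢ = 2h cos θ_c / V₁ = 2·50.3·0.8004/1643 = 0.04901 s.
t = x/V₂ + tᵢ = 145.4/2741 + 0.04901 = 0.10206 s.

102.1 ms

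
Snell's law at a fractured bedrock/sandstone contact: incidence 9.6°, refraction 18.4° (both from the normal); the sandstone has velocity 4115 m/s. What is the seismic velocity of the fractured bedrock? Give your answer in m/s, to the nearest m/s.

2174 m/s

Snell's law: sin 9.6°/V₁ = sin 18.4°/V₂.
V₁ = V₂·sin 9.6°/sin 18.4° = 4115 × 0.5283 = 2174.10 m/s.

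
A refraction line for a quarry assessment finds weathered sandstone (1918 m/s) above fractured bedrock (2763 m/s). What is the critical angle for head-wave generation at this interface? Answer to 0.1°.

44.0°

Critical incidence: sin θ_c = V₁/V₂ = 1918/2763 = 0.6942.
θ_c = arcsin 0.6942 = 43.96°.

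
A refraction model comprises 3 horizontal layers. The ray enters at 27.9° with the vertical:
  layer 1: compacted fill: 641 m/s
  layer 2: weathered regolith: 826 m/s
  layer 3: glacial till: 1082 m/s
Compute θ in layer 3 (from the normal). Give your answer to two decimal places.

52.17°

Ray parameter p = sin 27.9° / 641 = 7.3000e-04 s/m.
sin θ_3 = p·V_3 = 7.3000e-04 × 1082 = 0.7899.
θ_3 = arcsin 0.7899 = 52.17°.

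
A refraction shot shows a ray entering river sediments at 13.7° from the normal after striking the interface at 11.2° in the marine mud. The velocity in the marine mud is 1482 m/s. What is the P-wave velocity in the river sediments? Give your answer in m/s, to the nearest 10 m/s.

1810 m/s

Snell's law: sin 11.2°/V₁ = sin 13.7°/V₂.
V₂ = V₁·sin 13.7°/sin 11.2° = 1482 × 1.2193 = 1807.07 m/s.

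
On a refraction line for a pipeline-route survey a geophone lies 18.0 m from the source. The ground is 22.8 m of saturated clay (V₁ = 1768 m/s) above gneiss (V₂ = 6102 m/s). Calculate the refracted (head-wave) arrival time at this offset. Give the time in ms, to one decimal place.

θ_c = arcsin(V₁/V₂) = arcsin(1768/6102) = 16.84°, cos θ_c = 0.9571.
Intercept time tᵢ = 2h cos θ_c / V₁ = 2·22.8·0.9571/1768 = 0.02469 s.
t = x/V₂ + tᵢ = 18.0/6102 + 0.02469 = 0.02764 s.

27.6 ms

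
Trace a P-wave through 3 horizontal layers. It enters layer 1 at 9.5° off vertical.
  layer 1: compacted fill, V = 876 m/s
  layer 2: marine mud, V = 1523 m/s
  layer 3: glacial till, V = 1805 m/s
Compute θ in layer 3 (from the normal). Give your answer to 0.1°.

Ray parameter p = sin 9.5° / 876 = 1.8841e-04 s/m.
sin θ_3 = p·V_3 = 1.8841e-04 × 1805 = 0.3401.
θ_3 = 19.88° from the vertical.

19.9°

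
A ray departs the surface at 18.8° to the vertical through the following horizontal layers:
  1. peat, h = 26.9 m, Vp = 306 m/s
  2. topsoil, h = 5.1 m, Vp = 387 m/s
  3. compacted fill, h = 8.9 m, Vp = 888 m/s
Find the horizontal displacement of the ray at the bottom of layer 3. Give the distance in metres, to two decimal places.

34.94 m

Apply Snell's law at each interface; in layer i the horizontal offset is hᵢ·tan θᵢ.
Layer 1: θ = 18.80°; offset = 26.9·tan 18.80° = 9.1575 m.
Layer 2: sin θ = 387·sin 18.8°/306 = 0.4076, θ = 24.05°; offset = 5.1·tan 24.05° = 2.2763 m.
Layer 3: sin θ = 888·sin 18.8°/306 = 0.9352, θ = 69.26°; offset = 8.9·tan 69.26° = 23.5046 m.
Total horizontal offset = 34.9384 m.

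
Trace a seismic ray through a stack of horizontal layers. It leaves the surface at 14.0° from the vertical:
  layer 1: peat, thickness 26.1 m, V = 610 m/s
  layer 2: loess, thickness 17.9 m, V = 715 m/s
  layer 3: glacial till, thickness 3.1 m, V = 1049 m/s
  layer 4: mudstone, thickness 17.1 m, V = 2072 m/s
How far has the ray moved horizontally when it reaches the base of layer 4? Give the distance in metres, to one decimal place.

Ray parameter p = sin 14.0° / 610 m/s = 3.9659e-04 s/m.
Layer 1: θ = 14.00°; offset = 26.1·tan 14.00° = 6.507 m.
Layer 2: sin θ = p·715 = 0.2836 → θ = 16.47°; offset = 17.9·tan 16.47° = 5.293 m.
Layer 3: sin θ = p·1049 = 0.4160 → θ = 24.58°; offset = 3.1·tan 24.58° = 1.418 m.
Layer 4: sin θ = p·2072 = 0.8217 → θ = 55.26°; offset = 17.1·tan 55.26° = 24.658 m.
Σ offsets = 37.877 m.

37.9 m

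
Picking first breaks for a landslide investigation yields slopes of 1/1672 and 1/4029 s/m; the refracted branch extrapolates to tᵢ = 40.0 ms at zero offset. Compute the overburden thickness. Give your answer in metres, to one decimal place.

36.8 m

h = tᵢ·V₁·V₂ / (2·√(V₂²−V₁²)).
√(V₂²−V₁²) = √(4029² − 1672²) = 3665.7 m/s.
h = 0.04 s × 1672 × 4029 / (2 × 3665.7) = 36.75 m.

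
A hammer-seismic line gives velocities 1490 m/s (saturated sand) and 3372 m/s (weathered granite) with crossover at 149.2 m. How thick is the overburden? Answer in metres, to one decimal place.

46.4 m

x_cross = 2h·√((V₂+V₁)/(V₂−V₁)) → h = x_cross / (2·√((V₂+V₁)/(V₂−V₁))).
√((V₂+V₁)/(V₂−V₁)) = √((3372+1490)/(3372−1490)) = 1.6073.
h = 149.2 / (2·1.6073) = 46.41 m.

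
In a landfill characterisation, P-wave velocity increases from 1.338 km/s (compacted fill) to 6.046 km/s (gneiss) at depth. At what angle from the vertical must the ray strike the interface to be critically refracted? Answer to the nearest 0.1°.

At critical incidence the refracted ray runs along the interface (θ₂ = 90°), so sin θ_c = V₁/V₂.
θ_c = arcsin(1.338/6.046) = arcsin 0.2213 = 12.79°.

12.8°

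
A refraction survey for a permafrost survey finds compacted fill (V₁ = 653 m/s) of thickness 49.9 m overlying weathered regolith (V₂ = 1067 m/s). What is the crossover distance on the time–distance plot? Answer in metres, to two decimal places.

203.42 m

x_cross = 2h·√((V₂+V₁)/(V₂−V₁)).
(V₂+V₁)/(V₂−V₁) = (1067+653)/(1067−653) = 4.1546; √ = 2.0383.
x_cross = 2·49.9·2.0383 = 203.42 m.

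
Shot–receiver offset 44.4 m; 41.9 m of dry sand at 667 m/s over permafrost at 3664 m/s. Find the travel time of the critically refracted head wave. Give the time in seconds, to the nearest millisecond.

t = x/V₂ + 2h·√(V₂²−V₁²)/(V₁V₂).
√(V₂²−V₁²) = √(3664²−667²) = 3602.8 m/s; delay term = 2·41.9·3602.8/(667·3664) = 0.12354 s.
t = 44.4/3664 + 0.12354 = 0.13566 s.

0.136 s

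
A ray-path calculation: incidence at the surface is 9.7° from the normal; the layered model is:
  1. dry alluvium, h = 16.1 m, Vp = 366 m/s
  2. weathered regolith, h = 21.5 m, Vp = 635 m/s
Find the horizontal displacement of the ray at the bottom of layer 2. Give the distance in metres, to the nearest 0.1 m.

9.3 m

Ray parameter p = sin 9.7° / 366 m/s = 4.6035e-04 s/m.
Layer 1: θ = 9.70°; offset = 16.1·tan 9.70° = 2.752 m.
Layer 2: sin θ = p·635 = 0.2923 → θ = 17.00°; offset = 21.5·tan 17.00° = 6.572 m.
Total horizontal offset = 9.324 m.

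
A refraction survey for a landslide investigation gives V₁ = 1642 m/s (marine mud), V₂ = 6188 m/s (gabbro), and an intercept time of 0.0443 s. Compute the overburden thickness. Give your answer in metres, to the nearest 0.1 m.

37.7 m

h = tᵢ·V₁·V₂ / (2·√(V₂²−V₁²)).
√(V₂²−V₁²) = √(6188² − 1642²) = 5966.2 m/s.
h = 0.0443 s × 1642 × 6188 / (2 × 5966.2) = 37.72 m.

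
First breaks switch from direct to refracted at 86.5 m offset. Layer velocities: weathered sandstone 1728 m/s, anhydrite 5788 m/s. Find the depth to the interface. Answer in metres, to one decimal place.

31.8 m

h = (x_cross/2)·√((V₂−V₁)/(V₂+V₁)).
(V₂−V₁)/(V₂+V₁) = (5788−1728)/(5788+1728) = 0.5402; √ = 0.7350.
h = (86.5/2)·0.7350 = 31.79 m.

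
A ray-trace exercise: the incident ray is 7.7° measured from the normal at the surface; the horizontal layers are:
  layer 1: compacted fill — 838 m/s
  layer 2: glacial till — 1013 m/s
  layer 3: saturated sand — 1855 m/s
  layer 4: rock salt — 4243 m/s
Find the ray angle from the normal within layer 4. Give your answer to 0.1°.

42.7°

Snell's law across each interface conserves sin θ / V, so sin θ_4 = V_4·sin θ₁/V₁.
sin θ_4 = 4243 × sin 7.7° / 838 = 0.6784.
θ_4 = 42.72° from the vertical.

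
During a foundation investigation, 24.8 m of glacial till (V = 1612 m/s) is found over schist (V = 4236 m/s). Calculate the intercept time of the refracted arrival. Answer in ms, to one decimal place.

28.5 ms

tᵢ = 2h·√(V₂²−V₁²)/(V₁V₂).
√(V₂²−V₁²) = √(4236²−1612²) = 3917.3 m/s.
tᵢ = 2·24.8·3917.3/(1612·4236) = 0.02845 s.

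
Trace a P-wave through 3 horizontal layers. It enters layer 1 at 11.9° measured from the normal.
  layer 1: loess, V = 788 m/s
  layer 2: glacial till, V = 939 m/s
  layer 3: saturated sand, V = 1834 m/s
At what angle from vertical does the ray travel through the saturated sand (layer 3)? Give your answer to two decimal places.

28.68°

Ray parameter p = sin 11.9° / 788 = 2.6168e-04 s/m.
sin θ_3 = p·V_3 = 2.6168e-04 × 1834 = 0.4799.
θ_3 = arcsin 0.4799 = 28.68°.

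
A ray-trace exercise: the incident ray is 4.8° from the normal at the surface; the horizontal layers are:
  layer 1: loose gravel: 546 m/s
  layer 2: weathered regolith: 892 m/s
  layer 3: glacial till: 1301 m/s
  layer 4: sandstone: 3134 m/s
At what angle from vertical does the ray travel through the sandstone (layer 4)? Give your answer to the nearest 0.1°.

Ray parameter p = sin 4.8° / 546 = 1.5326e-04 s/m.
sin θ_4 = p·V_4 = 1.5326e-04 × 3134 = 0.4803.
θ_4 = arcsin 0.4803 = 28.71°.

28.7°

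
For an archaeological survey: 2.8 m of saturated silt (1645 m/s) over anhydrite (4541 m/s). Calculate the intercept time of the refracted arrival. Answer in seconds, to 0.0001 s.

0.0032 s

θ_c = arcsin(V₁/V₂) = arcsin(1645/4541) = 21.24°; cos θ_c = 0.9321.
tᵢ = 2h·cos θ_c / V₁ = 2·2.8·0.9321 / 1645 = 0.00317 s.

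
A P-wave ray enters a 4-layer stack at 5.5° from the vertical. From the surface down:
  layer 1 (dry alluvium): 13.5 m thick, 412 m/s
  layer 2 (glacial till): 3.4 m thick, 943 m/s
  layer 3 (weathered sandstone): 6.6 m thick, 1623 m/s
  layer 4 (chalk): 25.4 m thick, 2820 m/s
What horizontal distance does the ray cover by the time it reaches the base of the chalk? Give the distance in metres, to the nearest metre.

27 m

p = sin θ₁/V₁ = sin 5.5°/412 = 2.3264e-04 s/m is conserved through the stack.
Layer 1: θ = 5.50°; offset = 13.5·tan 5.50° = 1.300 m.
Layer 2: sin θ = p·943 = 0.2194 → θ = 12.67°; offset = 3.4·tan 12.67° = 0.764 m.
Layer 3: sin θ = p·1623 = 0.3776 → θ = 22.18°; offset = 6.6·tan 22.18° = 2.691 m.
Layer 4: sin θ = p·2820 = 0.6560 → θ = 41.00°; offset = 25.4·tan 41.00° = 22.078 m.
Total horizontal offset = 26.834 m.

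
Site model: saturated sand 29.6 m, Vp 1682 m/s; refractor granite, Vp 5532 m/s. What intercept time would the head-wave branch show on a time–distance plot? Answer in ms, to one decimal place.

33.5 ms

θ_c = arcsin(V₁/V₂) = arcsin(1682/5532) = 17.70°; cos θ_c = 0.9527.
tᵢ = 2h·cos θ_c / V₁ = 2·29.6·0.9527 / 1682 = 0.03353 s.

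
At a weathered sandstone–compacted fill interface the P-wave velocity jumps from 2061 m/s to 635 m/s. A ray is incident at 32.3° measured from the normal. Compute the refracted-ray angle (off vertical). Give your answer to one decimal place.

9.5°

Snell's law: sin θ₂ = (V₂/V₁)·sin θ₁ = (635/2061)·sin 32.3° = 0.1646.
θ₂ = arcsin 0.1646 = 9.48° from the normal.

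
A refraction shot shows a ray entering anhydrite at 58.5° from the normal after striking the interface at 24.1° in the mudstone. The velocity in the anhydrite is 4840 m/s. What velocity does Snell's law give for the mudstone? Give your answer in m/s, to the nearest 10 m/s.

2320 m/s

Snell's law: sin 24.1°/V₁ = sin 58.5°/V₂.
V₁ = V₂·sin 24.1°/sin 58.5° = 4840 × 0.4789 = 2317.88 m/s.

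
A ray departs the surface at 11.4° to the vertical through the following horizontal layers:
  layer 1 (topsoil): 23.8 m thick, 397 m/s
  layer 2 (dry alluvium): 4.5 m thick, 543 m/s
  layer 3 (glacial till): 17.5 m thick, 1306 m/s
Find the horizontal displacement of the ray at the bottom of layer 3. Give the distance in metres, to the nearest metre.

Apply Snell's law at each interface; in layer i the horizontal offset is hᵢ·tan θᵢ.
Layer 1: θ = 11.40°; offset = 23.8·tan 11.40° = 4.799 m.
Layer 2: sin θ = 543·sin 11.4°/397 = 0.2703, θ = 15.68°; offset = 4.5·tan 15.68° = 1.264 m.
Layer 3: sin θ = 1306·sin 11.4°/397 = 0.6502, θ = 40.56°; offset = 17.5·tan 40.56° = 14.977 m.
Summing the layer offsets gives 21.040 m.

21 m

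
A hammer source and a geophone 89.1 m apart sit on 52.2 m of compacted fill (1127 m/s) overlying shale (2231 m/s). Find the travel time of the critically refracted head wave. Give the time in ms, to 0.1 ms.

119.9 ms

t = x/V₂ + 2h·√(V₂²−V₁²)/(V₁V₂).
√(V₂²−V₁²) = √(2231²−1127²) = 1925.4 m/s; delay term = 2·52.2·1925.4/(1127·2231) = 0.07995 s.
t = 89.1/2231 + 0.07995 = 0.11988 s.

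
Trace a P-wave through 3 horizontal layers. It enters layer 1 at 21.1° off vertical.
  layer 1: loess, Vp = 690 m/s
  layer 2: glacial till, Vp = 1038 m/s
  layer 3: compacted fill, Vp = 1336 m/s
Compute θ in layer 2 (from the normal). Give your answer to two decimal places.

Ray parameter p = sin 21.1° / 690 = 5.2173e-04 s/m.
sin θ_2 = p·V_2 = 5.2173e-04 × 1038 = 0.5416.
θ_2 = arcsin 0.5416 = 32.79°.

32.79°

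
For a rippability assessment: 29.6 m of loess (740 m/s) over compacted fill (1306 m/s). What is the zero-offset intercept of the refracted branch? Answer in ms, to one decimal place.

tᵢ = 2h·√(V₂²−V₁²)/(V₁V₂).
√(V₂²−V₁²) = √(1306²−740²) = 1076.1 m/s.
tᵢ = 2·29.6·1076.1/(740·1306) = 0.06592 s.

65.9 ms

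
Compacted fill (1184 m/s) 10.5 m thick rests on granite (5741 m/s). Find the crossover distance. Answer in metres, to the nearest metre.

θ_c = arcsin(1184/5741) = 11.90°, so cos θ_c = 0.9785 and tᵢ = 2h cos θ_c/V₁ = 0.0174 s.
At crossover x/V₁ = x/V₂ + tᵢ ⇒ x = tᵢ/(1/V₁ − 1/V₂) = 0.01736/(8.4459e-04 − 1.7419e-04) = 25.89 m.

26 m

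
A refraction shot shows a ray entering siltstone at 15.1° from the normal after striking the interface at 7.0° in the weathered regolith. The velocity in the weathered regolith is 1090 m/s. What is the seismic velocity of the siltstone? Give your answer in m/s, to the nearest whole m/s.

sin 7.0° = 0.1219; sin 15.1° = 0.2605.
V₂ = V₁·(sin θ₂/sin θ₁) = 1090·(0.2605/0.1219) = 2329.95 m/s.

2330 m/s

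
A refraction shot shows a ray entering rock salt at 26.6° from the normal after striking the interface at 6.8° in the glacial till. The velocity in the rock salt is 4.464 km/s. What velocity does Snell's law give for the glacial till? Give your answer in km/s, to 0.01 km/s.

Snell's law: sin 6.8°/V₁ = sin 26.6°/V₂.
V₁ = V₂·sin 6.8°/sin 26.6° = 4.464 × 0.2644 = 1.18 km/s.

1.18 km/s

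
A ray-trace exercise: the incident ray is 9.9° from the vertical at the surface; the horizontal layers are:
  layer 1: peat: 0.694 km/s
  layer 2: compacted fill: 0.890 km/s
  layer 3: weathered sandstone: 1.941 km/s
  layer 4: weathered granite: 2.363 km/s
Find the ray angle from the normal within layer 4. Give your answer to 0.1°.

Snell's law across each interface conserves sin θ / V, so sin θ_4 = V_4·sin θ₁/V₁.
sin θ_4 = 2.363 × sin 9.9° / 0.694 = 0.5854.
θ_4 = 35.83° from the vertical.

35.8°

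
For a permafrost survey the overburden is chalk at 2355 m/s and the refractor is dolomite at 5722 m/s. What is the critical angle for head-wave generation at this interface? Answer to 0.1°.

24.3°

At critical incidence the refracted ray runs along the interface (θ₂ = 90°), so sin θ_c = V₁/V₂.
θ_c = arcsin(2355/5722) = arcsin 0.4116 = 24.30°.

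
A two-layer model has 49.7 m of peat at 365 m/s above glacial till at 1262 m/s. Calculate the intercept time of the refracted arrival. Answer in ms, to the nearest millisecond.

261 ms

tᵢ = 2h·√(V₂²−V₁²)/(V₁V₂).
√(V₂²−V₁²) = √(1262²−365²) = 1208.1 m/s.
tᵢ = 2·49.7·1208.1/(365·1262) = 0.26069 s.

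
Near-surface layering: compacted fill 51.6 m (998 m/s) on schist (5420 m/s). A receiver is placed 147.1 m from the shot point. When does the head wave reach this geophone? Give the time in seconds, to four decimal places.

t = x/V₂ + 2h·√(V₂²−V₁²)/(V₁V₂).
√(V₂²−V₁²) = √(5420²−998²) = 5327.3 m/s; delay term = 2·51.6·5327.3/(998·5420) = 0.10164 s.
t = 147.1/5420 + 0.10164 = 0.12878 s.

0.1288 s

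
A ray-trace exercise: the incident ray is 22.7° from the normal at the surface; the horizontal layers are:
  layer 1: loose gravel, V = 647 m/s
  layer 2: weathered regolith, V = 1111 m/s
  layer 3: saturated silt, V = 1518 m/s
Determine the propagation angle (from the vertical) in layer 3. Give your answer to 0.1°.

64.9°

Snell's law across each interface conserves sin θ / V, so sin θ_3 = V_3·sin θ₁/V₁.
sin θ_3 = 1518 × sin 22.7° / 647 = 0.9054.
θ_3 = 64.88° from the vertical.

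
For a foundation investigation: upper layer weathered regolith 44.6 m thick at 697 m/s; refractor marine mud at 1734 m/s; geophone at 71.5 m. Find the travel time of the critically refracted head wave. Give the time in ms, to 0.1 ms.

θ_c = arcsin(V₁/V₂) = arcsin(697/1734) = 23.70°, cos θ_c = 0.9157.
Intercept time tᵢ = 2h cos θ_c / V₁ = 2·44.6·0.9157/697 = 0.11718 s.
t = x/V₂ + tᵢ = 71.5/1734 + 0.11718 = 0.15842 s.

158.4 ms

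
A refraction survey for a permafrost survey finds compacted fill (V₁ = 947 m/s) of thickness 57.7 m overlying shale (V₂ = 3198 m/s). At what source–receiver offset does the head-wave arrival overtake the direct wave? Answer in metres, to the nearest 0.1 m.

156.6 m

x_cross = 2h·√((V₂+V₁)/(V₂−V₁)).
(V₂+V₁)/(V₂−V₁) = (3198+947)/(3198−947) = 1.8414; √ = 1.3570.
x_cross = 2·57.7·1.3570 = 156.60 m.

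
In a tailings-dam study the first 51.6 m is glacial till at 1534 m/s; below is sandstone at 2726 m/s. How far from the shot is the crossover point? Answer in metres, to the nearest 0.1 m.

195.1 m

x_cross = 2h·√((V₂+V₁)/(V₂−V₁)).
(V₂+V₁)/(V₂−V₁) = (2726+1534)/(2726−1534) = 3.5738; √ = 1.8905.
x_cross = 2·51.6·1.8905 = 195.10 m.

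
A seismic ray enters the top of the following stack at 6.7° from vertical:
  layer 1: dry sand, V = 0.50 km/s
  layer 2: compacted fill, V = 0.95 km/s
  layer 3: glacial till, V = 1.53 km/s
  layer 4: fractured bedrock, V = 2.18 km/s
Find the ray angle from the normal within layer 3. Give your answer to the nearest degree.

Ray parameter p = sin 6.7° / 0.50 = 2.3334e-01 s/km.
sin θ_3 = p·V_3 = 2.3334e-01 × 1.53 = 0.3570.
θ_3 = 20.92° from the vertical.

21°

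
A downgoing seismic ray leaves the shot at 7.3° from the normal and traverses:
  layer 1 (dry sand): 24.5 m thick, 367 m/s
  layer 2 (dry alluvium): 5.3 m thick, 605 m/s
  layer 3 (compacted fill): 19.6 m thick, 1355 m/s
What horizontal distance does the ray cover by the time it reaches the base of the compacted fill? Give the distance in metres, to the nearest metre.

15 m

Ray parameter p = sin 7.3° / 367 m/s = 3.4623e-04 s/m.
Layer 1: θ = 7.30°; offset = 24.5·tan 7.30° = 3.139 m.
Layer 2: sin θ = p·605 = 0.2095 → θ = 12.09°; offset = 5.3·tan 12.09° = 1.135 m.
Layer 3: sin θ = p·1355 = 0.4691 → θ = 27.98°; offset = 19.6·tan 27.98° = 10.412 m.
Summing the layer offsets gives 14.686 m.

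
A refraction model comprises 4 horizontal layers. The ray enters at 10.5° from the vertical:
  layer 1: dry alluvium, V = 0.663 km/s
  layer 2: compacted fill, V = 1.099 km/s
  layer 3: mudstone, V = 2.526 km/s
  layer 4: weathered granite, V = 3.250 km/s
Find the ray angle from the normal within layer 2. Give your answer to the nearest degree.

Ray parameter p = sin 10.5° / 0.663 = 2.7487e-01 s/km.
sin θ_2 = p·V_2 = 2.7487e-01 × 1.099 = 0.3021.
θ_2 = arcsin 0.3021 = 17.58°.

18°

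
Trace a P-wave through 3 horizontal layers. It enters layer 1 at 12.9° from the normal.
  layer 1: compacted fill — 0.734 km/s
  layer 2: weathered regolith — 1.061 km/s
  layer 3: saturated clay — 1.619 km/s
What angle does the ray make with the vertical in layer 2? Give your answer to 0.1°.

Ray parameter p = sin 12.9° / 0.734 = 3.0416e-01 s/km.
sin θ_2 = p·V_2 = 3.0416e-01 × 1.061 = 0.3227.
θ_2 = 18.83° from the vertical.

18.8°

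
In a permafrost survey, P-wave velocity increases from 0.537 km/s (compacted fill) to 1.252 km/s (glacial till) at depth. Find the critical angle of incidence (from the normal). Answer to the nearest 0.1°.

25.4°

At critical incidence the refracted ray runs along the interface (θ₂ = 90°), so sin θ_c = V₁/V₂.
θ_c = arcsin(0.537/1.252) = arcsin 0.4289 = 25.40°.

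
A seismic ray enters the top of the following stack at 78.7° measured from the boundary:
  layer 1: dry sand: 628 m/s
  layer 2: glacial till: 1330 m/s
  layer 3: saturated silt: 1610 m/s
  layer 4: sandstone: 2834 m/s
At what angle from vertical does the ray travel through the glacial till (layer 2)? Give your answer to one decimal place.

From the normal: θ₁ = 90° − 78.7° = 11.3°.
Ray parameter p = sin 11.3° / 628 = 3.1202e-04 s/m.
sin θ_2 = p·V_2 = 3.1202e-04 × 1330 = 0.4150.
θ_2 = 24.52° from the vertical.

24.5°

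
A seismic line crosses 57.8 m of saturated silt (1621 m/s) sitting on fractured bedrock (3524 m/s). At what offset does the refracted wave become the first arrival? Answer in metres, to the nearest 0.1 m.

θ_c = arcsin(1621/3524) = 27.39°, so cos θ_c = 0.8879 and tᵢ = 2h cos θ_c/V₁ = 0.0633 s.
At crossover x/V₁ = x/V₂ + tᵢ ⇒ x = tᵢ/(1/V₁ − 1/V₂) = 0.06332/(6.1690e-04 − 2.8377e-04) = 190.08 m.

190.1 m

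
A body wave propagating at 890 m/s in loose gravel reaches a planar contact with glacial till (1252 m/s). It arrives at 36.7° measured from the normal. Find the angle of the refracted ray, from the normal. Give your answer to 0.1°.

Snell's law: sin θ₂ = (V₂/V₁)·sin θ₁ = (1252/890)·sin 36.7° = 0.8407.
θ₂ = arcsin 0.8407 = 57.21° from the normal.

57.2°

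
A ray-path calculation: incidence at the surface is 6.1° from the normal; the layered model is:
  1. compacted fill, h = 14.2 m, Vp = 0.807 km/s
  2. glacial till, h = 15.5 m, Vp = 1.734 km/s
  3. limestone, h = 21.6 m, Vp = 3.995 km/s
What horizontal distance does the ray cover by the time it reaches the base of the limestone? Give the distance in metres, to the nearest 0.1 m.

Ray parameter p = sin 6.1° / 0.807 km/s = 1.3168e-01 s/km.
Layer 1: θ = 6.10°; offset = 14.2·tan 6.10° = 1.518 m.
Layer 2: sin θ = p·1.734 = 0.2283 → θ = 13.20°; offset = 15.5·tan 13.20° = 3.635 m.
Layer 3: sin θ = p·3.995 = 0.5261 → θ = 31.74°; offset = 21.6·tan 31.74° = 13.361 m.
Total horizontal offset = 18.514 m.

18.5 m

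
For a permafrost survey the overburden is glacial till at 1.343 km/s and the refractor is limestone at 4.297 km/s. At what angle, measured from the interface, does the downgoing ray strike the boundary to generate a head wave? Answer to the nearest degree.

72°

At critical incidence the refracted ray runs along the interface (θ₂ = 90°), so sin θ_c = V₁/V₂.
θ_c = arcsin(1.343/4.297) = arcsin 0.3125 = 18.21°.
Measured from the interface: 90° − 18.21° = 71.79°.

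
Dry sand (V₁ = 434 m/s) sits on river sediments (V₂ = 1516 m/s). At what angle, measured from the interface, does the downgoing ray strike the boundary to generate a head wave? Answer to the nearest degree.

73°

Critical incidence: sin θ_c = V₁/V₂ = 434/1516 = 0.2863.
θ_c = arcsin 0.2863 = 16.64°.
Measured from the interface: 90° − 16.64° = 73.36°.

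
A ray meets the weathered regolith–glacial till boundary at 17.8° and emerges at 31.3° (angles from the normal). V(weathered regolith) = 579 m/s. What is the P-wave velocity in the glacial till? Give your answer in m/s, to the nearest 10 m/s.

980 m/s

sin 17.8° = 0.3057; sin 31.3° = 0.5195.
V₂ = V₁·(sin θ₂/sin θ₁) = 579·(0.5195/0.3057) = 983.99 m/s.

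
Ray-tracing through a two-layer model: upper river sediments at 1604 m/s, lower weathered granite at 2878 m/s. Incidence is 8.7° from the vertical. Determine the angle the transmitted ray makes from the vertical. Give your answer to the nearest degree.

sin θ₁/V₁ = sin θ₂/V₂ ⇒ sin θ₂ = 2878·sin 8.7°/1604 = 2878·0.1513/1604 = 0.2714.
θ₂ = sin⁻¹(0.2714) = 15.75° (from vertical).

16°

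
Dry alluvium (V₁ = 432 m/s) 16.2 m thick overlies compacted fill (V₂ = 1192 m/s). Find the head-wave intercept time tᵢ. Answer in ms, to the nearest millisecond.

70 ms

θ_c = arcsin(V₁/V₂) = arcsin(432/1192) = 21.25°; cos θ_c = 0.9320.
tᵢ = 2h·cos θ_c / V₁ = 2·16.2·0.9320 / 432 = 0.06990 s.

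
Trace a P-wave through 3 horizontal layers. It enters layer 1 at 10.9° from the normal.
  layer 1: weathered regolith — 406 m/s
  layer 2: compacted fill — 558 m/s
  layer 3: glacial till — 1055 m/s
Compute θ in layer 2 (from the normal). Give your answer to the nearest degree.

15°

Snell's law across each interface conserves sin θ / V, so sin θ_2 = V_2·sin θ₁/V₁.
sin θ_2 = 558 × sin 10.9° / 406 = 0.2599.
θ_2 = arcsin 0.2599 = 15.06°.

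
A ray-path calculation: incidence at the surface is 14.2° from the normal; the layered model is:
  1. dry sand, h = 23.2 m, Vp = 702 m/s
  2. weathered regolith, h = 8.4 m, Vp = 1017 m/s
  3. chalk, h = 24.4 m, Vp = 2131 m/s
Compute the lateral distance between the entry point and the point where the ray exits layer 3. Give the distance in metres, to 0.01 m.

Apply Snell's law at each interface; in layer i the horizontal offset is hᵢ·tan θᵢ.
Layer 1: θ = 14.20°; offset = 23.2·tan 14.20° = 5.8705 m.
Layer 2: sin θ = 1017·sin 14.2°/702 = 0.3554, θ = 20.82°; offset = 8.4·tan 20.82° = 3.1937 m.
Layer 3: sin θ = 2131·sin 14.2°/702 = 0.7447, θ = 48.13°; offset = 24.4·tan 48.13° = 27.2227 m.
Σ offsets = 36.2868 m.

36.29 m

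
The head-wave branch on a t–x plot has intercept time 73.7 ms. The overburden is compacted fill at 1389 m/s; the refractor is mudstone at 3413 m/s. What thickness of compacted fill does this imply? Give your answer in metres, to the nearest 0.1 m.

h = tᵢ·V₁·V₂ / (2·√(V₂²−V₁²)).
√(V₂²−V₁²) = √(3413² − 1389²) = 3117.6 m/s.
h = 0.0737 s × 1389 × 3413 / (2 × 3117.6) = 56.04 m.

56.0 m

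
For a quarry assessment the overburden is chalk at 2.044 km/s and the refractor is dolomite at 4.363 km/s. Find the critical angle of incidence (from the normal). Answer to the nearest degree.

28°

At critical incidence the refracted ray runs along the interface (θ₂ = 90°), so sin θ_c = V₁/V₂.
θ_c = arcsin(2.044/4.363) = arcsin 0.4685 = 27.94°.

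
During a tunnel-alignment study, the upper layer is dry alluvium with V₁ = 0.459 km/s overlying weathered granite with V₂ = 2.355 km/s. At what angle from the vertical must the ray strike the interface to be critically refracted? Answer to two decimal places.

11.24°

Critical incidence: sin θ_c = V₁/V₂ = 0.459/2.355 = 0.1949.
θ_c = arcsin 0.1949 = 11.24°.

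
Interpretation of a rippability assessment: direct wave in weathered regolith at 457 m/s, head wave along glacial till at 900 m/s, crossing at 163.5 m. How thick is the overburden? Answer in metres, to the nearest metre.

h = (x_cross/2)·√((V₂−V₁)/(V₂+V₁)).
(V₂−V₁)/(V₂+V₁) = (900−457)/(900+457) = 0.3265; √ = 0.5714.
h = (163.5/2)·0.5714 = 46.71 m.

47 m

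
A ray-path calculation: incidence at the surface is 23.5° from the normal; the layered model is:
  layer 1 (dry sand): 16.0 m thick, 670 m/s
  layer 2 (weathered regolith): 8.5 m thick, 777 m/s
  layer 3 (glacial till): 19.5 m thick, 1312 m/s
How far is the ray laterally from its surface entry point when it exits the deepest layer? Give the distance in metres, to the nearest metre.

p = sin θ₁/V₁ = sin 23.5°/670 = 5.9515e-04 s/m is conserved through the stack.
Layer 1: θ = 23.50°; offset = 16.0·tan 23.50° = 6.957 m.
Layer 2: sin θ = p·777 = 0.4624 → θ = 27.54°; offset = 8.5·tan 27.54° = 4.433 m.
Layer 3: sin θ = p·1312 = 0.7808 → θ = 51.34°; offset = 19.5·tan 51.34° = 24.372 m.
Summing the layer offsets gives 35.762 m.

36 m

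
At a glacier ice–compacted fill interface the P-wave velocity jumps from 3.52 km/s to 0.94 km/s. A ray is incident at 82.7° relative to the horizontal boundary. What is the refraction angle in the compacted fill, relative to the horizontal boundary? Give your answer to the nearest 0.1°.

88.1°

Convert to the normal: θ₁ = 90° − 82.7° = 7.3°.
Snell's law: sin θ₂ = (V₂/V₁)·sin θ₁ = (0.94/3.52)·sin 7.3° = 0.0339.
θ₂ = arcsin 0.0339 = 1.94° from the normal.
From the interface: 90° − 1.94° = 88.06°.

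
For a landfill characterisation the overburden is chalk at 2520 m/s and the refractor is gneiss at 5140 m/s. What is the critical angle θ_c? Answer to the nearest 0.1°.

29.4°

Critical incidence: sin θ_c = V₁/V₂ = 2520/5140 = 0.4903.
θ_c = arcsin 0.4903 = 29.36°.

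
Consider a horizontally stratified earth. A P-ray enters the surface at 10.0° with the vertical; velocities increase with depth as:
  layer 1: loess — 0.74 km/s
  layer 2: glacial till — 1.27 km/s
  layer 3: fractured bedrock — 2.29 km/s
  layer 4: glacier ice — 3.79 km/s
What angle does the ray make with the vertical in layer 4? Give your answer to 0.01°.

62.79°

Snell's law across each interface conserves sin θ / V, so sin θ_4 = V_4·sin θ₁/V₁.
sin θ_4 = 3.79 × sin 10.0° / 0.74 = 0.8894.
θ_4 = arcsin 0.8894 = 62.79°.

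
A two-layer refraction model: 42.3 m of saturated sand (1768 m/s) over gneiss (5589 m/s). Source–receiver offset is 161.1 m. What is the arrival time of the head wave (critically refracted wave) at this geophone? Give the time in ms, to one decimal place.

θ_c = arcsin(V₁/V₂) = arcsin(1768/5589) = 18.44°, cos θ_c = 0.9486.
Intercept time tᵢ = 2h cos θ_c / V₁ = 2·42.3·0.9486/1768 = 0.04539 s.
t = x/V₂ + tᵢ = 161.1/5589 + 0.04539 = 0.07422 s.

74.2 ms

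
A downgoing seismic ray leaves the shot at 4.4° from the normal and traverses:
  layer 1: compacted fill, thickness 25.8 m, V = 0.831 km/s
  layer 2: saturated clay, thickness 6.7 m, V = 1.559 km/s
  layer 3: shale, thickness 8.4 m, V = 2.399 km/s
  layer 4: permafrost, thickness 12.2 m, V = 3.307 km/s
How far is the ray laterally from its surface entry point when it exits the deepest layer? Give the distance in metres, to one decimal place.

Apply Snell's law at each interface; in layer i the horizontal offset is hᵢ·tan θᵢ.
Layer 1: θ = 4.40°; offset = 25.8·tan 4.40° = 1.985 m.
Layer 2: sin θ = 1.559·sin 4.4°/0.831 = 0.1439, θ = 8.28°; offset = 6.7·tan 8.28° = 0.974 m.
Layer 3: sin θ = 2.399·sin 4.4°/0.831 = 0.2215, θ = 12.80°; offset = 8.4·tan 12.80° = 1.908 m.
Layer 4: sin θ = 3.307·sin 4.4°/0.831 = 0.3053, θ = 17.78°; offset = 12.2·tan 17.78° = 3.911 m.
Σ offsets = 8.779 m.

8.8 m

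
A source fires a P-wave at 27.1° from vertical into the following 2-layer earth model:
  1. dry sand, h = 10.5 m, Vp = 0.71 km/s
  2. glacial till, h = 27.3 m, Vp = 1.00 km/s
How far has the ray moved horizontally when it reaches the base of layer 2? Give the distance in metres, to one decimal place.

p = sin θ₁/V₁ = sin 27.1°/0.71 = 6.4161e-01 s/km is conserved through the stack.
Layer 1: θ = 27.10°; offset = 10.5·tan 27.10° = 5.373 m.
Layer 2: sin θ = p·1.00 = 0.6416 → θ = 39.91°; offset = 27.3·tan 39.91° = 22.836 m.
Summing the layer offsets gives 28.209 m.

28.2 m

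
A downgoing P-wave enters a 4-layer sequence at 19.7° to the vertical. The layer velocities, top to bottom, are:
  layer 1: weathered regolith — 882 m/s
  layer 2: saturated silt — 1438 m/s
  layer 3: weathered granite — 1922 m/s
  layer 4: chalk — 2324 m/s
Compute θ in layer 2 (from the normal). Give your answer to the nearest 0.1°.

Ray parameter p = sin 19.7° / 882 = 3.8219e-04 s/m.
sin θ_2 = p·V_2 = 3.8219e-04 × 1438 = 0.5496.
θ_2 = arcsin 0.5496 = 33.34°.

33.3°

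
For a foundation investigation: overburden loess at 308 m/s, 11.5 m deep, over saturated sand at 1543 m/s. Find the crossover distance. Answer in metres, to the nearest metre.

x_cross = 2h·√((V₂+V₁)/(V₂−V₁)).
(V₂+V₁)/(V₂−V₁) = (1543+308)/(1543−308) = 1.4988; √ = 1.2242.
x_cross = 2·11.5·1.2242 = 28.16 m.

28 m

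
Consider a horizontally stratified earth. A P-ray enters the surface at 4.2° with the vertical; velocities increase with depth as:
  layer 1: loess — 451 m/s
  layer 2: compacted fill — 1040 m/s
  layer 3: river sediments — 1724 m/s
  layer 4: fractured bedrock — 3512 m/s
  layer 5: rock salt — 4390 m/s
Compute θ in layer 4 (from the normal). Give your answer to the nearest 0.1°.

Ray parameter p = sin 4.2° / 451 = 1.6239e-04 s/m.
sin θ_4 = p·V_4 = 1.6239e-04 × 3512 = 0.5703.
θ_4 = arcsin 0.5703 = 34.77°.

34.8°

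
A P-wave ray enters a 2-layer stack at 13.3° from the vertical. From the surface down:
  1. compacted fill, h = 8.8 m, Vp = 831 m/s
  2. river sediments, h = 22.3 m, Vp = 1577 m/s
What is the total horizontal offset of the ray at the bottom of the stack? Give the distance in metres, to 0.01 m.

p = sin θ₁/V₁ = sin 13.3°/831 = 2.7683e-04 s/m is conserved through the stack.
Layer 1: θ = 13.30°; offset = 8.8·tan 13.30° = 2.0802 m.
Layer 2: sin θ = p·1577 = 0.4366 → θ = 25.89°; offset = 22.3·tan 25.89° = 10.8212 m.
Total horizontal offset = 12.9014 m.

12.90 m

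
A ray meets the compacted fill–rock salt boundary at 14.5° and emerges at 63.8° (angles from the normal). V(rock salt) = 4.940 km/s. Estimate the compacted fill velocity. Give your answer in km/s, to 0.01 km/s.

sin 14.5° = 0.2504; sin 63.8° = 0.8973.
V₁ = V₂·(sin θ₁/sin θ₂) = 4.940·(0.2504/0.8973) = 1.38 km/s.

1.38 km/s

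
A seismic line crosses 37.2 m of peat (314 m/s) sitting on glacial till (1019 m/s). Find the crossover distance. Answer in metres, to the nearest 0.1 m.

θ_c = arcsin(314/1019) = 17.95°, so cos θ_c = 0.9513 and tᵢ = 2h cos θ_c/V₁ = 0.2254 s.
At crossover x/V₁ = x/V₂ + tᵢ ⇒ x = tᵢ/(1/V₁ − 1/V₂) = 0.22541/(3.1847e-03 − 9.8135e-04) = 102.30 m.

102.3 m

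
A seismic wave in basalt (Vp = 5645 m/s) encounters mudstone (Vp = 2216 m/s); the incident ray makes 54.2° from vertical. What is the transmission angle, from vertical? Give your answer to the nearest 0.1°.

Snell's law: sin θ₂ = (V₂/V₁)·sin θ₁ = (2216/5645)·sin 54.2° = 0.3184.
θ₂ = arcsin 0.3184 = 18.57° from the normal.

18.6°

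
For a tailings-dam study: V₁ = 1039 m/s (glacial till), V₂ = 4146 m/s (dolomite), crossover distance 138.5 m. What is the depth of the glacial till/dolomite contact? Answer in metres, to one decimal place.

53.6 m

x_cross = 2h·√((V₂+V₁)/(V₂−V₁)) → h = x_cross / (2·√((V₂+V₁)/(V₂−V₁))).
√((V₂+V₁)/(V₂−V₁)) = √((4146+1039)/(4146−1039)) = 1.2918.
h = 138.5 / (2·1.2918) = 53.61 m.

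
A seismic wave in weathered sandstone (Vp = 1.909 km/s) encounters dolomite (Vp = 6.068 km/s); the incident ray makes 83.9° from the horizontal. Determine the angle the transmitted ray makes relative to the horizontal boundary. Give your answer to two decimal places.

Convert to the normal: θ₁ = 90° − 83.9° = 6.1°.
Snell's law: sin θ₂ = (V₂/V₁)·sin θ₁ = (6.068/1.909)·sin 6.1° = 0.3378.
θ₂ = arcsin 0.3378 = 19.74° from the normal.
From the interface: 90° − 19.74° = 70.26°.

70.26°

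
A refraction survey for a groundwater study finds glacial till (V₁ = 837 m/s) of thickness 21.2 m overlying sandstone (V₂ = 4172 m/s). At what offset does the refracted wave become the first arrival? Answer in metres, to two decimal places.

θ_c = arcsin(837/4172) = 11.57°, so cos θ_c = 0.9797 and tᵢ = 2h cos θ_c/V₁ = 0.0496 s.
At crossover x/V₁ = x/V₂ + tᵢ ⇒ x = tᵢ/(1/V₁ − 1/V₂) = 0.04963/(1.1947e-03 − 2.3969e-04) = 51.96 m.

51.96 m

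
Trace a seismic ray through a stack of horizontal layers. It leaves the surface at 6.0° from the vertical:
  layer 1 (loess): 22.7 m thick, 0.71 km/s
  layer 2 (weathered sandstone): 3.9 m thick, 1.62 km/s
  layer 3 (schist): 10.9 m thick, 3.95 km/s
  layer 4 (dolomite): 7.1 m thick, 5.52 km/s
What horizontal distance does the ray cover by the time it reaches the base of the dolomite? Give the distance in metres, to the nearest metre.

21 m

Apply Snell's law at each interface; in layer i the horizontal offset is hᵢ·tan θᵢ.
Layer 1: θ = 6.00°; offset = 22.7·tan 6.00° = 2.386 m.
Layer 2: sin θ = 1.62·sin 6.0°/0.71 = 0.2385, θ = 13.80°; offset = 3.9·tan 13.80° = 0.958 m.
Layer 3: sin θ = 3.95·sin 6.0°/0.71 = 0.5815, θ = 35.56°; offset = 10.9·tan 35.56° = 7.792 m.
Layer 4: sin θ = 5.52·sin 6.0°/0.71 = 0.8127, θ = 54.36°; offset = 7.1·tan 54.36° = 9.902 m.
Σ offsets = 21.037 m.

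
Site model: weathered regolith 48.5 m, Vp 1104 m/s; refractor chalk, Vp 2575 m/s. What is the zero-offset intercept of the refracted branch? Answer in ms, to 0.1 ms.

79.4 ms

tᵢ = 2h·√(V₂²−V₁²)/(V₁V₂).
√(V₂²−V₁²) = √(2575²−1104²) = 2326.3 m/s.
tᵢ = 2·48.5·2326.3/(1104·2575) = 0.07938 s.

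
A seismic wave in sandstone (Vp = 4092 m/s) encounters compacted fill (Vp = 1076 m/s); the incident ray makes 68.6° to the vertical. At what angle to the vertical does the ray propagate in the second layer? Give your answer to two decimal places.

14.17°

sin θ₁/V₁ = sin θ₂/V₂ ⇒ sin θ₂ = 1076·sin 68.6°/4092 = 1076·0.9311/4092 = 0.2448.
θ₂ = sin⁻¹(0.2448) = 14.17° (from vertical).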